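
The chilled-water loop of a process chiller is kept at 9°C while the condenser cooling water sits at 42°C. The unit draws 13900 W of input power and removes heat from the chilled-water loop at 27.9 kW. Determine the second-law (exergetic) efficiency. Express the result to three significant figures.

Converting, Q̇_C = 27.90 kW = 27900 W, so COP_actual = Q̇_C/Ẇ = 27900/13900 = 2.007.
In absolute terms T_C = 282.15 K and T_H = 315.15 K, so ΔT = 33.00 K.
COP_Carnot = T_C/ΔT = 282.15/33.00 = 8.550.
η_II = COP_actual/COP_Carnot = 2.007/8.550 = 0.2348.

0.235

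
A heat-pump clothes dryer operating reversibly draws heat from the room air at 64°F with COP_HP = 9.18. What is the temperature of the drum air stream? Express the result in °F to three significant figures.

COP_HP = T_H/(T_H − T_C) rearranges to T_H = COP·T_C/(COP − 1).
With T_C = 290.93 K, T_H = 9.18 × 290.93/8.180 = 326.49 K.
Converting, 326.49 K = 128.02°F.

128 °F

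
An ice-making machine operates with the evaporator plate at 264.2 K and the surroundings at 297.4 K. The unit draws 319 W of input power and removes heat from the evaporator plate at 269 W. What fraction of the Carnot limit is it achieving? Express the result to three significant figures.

COP_actual = Q̇_C/Ẇ = 269.0/319.0 = 0.8433.
The reservoir spacing is ΔT = 297.4 − 264.2 = 33.20 K.
COP_Carnot = T_C/ΔT = 264.20/33.20 = 7.958.
η_II = COP_actual/COP_Carnot = 0.8433/7.958 = 0.1060.

0.106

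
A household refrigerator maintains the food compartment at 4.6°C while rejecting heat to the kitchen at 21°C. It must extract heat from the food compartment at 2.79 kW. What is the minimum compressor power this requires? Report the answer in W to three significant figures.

In absolute terms T_C = 277.75 K and T_H = 294.15 K, so ΔT = 16.40 K.
COP_Carnot = T_C/ΔT = 277.75/16.40 = 16.94.
Ẇ_min = Q̇/COP_Carnot = 2.790/16.94 = 0.1647 kW = 164.7 W.

165 W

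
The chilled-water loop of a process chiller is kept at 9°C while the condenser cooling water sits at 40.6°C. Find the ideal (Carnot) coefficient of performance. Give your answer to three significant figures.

In absolute terms T_C = 282.15 K and T_H = 313.75 K, so ΔT = 31.60 K.
For a reversible cycle, COP_Carnot = T_C/ΔT = 282.15/31.60 = 8.929.

8.93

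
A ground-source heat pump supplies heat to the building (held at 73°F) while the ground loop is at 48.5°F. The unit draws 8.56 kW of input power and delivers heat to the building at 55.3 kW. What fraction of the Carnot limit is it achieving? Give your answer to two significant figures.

COP_actual = Q̇_H/Ẇ = 55.30/8.560 = 6.460.
In absolute terms T_C = 282.32 K and T_H = 295.93 K, so ΔT = 13.61 K.
COP_Carnot = T_H/ΔT = 295.93/13.61 = 21.74.
η_II = COP_actual/COP_Carnot = 6.460/21.74 = 0.2971.

0.30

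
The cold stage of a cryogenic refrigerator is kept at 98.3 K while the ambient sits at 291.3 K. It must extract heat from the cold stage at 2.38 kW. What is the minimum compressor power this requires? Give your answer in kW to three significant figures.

The reservoir spacing is ΔT = 291.3 − 98.3 = 193.0 K.
COP_Carnot = T_C/ΔT = 98.30/193.0 = 0.5093.
Ẇ_min = Q̇/COP_Carnot = 2.380/0.5093 = 4.673 kW.

4.67 kW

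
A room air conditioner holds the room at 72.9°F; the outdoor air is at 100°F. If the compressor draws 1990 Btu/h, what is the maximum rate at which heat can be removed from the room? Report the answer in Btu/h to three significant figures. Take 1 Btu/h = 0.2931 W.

In absolute terms T_C = 295.87 K and T_H = 310.93 K, so ΔT = 15.06 K.
COP_Carnot = T_C/ΔT = 295.87/15.06 = 19.65.
Q̇_max = COP_Carnot × Ẇ = 19.65 × 1990 Btu/h = 39110 Btu/h.

39100 Btu/h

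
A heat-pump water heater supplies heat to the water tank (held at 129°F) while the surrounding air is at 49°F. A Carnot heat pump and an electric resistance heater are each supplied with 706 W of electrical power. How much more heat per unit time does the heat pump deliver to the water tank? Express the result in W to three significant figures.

In absolute terms T_C = 282.59 K and T_H = 327.04 K, so ΔT = 44.44 K.
COP_Carnot = T_H/ΔT = 327.04/44.44 = 7.358.
The heat pump delivers Q̇_H = COP × Ẇ = 5195 W; the resistance heater delivers Ẇ = 706.0 W.
Extra = (COP − 1)·Ẇ = 4489 W.

4490 W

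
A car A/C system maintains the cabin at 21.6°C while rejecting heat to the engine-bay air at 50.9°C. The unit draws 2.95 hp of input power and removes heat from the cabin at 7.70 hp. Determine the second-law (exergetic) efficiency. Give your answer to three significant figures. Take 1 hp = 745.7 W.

0.259

COP_actual = Q̇_C/Ẇ = 7.700/2.950 = 2.610.
In absolute terms T_C = 294.75 K and T_H = 324.05 K, so ΔT = 29.30 K.
COP_Carnot = T_C/ΔT = 294.75/29.30 = 10.06.
η_II = COP_actual/COP_Carnot = 2.610/10.06 = 0.2595.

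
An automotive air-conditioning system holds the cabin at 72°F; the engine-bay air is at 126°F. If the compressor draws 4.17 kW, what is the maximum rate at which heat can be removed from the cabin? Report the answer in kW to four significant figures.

41.06 kW

In absolute terms T_C = 295.37 K and T_H = 325.37 K, so ΔT = 30.00 K.
COP_Carnot = T_C/ΔT = 295.37/30.00 = 9.846.
Q̇_max = COP_Carnot × Ẇ = 9.846 × 4.170 kW = 41.06 kW.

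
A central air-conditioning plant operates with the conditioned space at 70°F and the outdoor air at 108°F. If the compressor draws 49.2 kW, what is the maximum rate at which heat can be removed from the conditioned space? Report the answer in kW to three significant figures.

In absolute terms T_C = 294.26 K and T_H = 315.37 K, so ΔT = 21.11 K.
COP_Carnot = T_C/ΔT = 294.26/21.11 = 13.94.
Q̇_max = COP_Carnot × Ẇ = 13.94 × 49.20 kW = 685.8 kW.

686 kW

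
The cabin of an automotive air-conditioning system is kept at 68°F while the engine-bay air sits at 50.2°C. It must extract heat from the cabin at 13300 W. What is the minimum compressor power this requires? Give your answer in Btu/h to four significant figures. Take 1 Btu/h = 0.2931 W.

4675 Btu/h

In absolute terms T_C = 293.15 K and T_H = 323.35 K, so ΔT = 30.20 K.
COP_Carnot = T_C/ΔT = 293.15/30.20 = 9.707.
Ẇ_min = Q̇/COP_Carnot = 13300/9.707 = 1370 W = 4675 Btu/h.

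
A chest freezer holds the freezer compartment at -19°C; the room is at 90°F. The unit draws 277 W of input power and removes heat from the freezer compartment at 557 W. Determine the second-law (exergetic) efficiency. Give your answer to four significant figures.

COP_actual = Q̇_C/Ẇ = 557.0/277.0 = 2.011.
In absolute terms T_C = 254.15 K and T_H = 305.37 K, so ΔT = 51.22 K.
COP_Carnot = T_C/ΔT = 254.15/51.22 = 4.962.
η_II = COP_actual/COP_Carnot = 2.011/4.962 = 0.4053.

0.4053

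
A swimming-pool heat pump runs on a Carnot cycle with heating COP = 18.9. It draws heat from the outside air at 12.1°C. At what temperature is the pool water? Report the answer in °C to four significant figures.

COP_HP = T_H/(T_H − T_C) rearranges to T_H = COP·T_C/(COP − 1).
With T_C = 285.25 K, T_H = 18.9 × 285.25/17.90 = 301.19 K.
Converting, 301.19 K = 28.04°C.

28.04 °C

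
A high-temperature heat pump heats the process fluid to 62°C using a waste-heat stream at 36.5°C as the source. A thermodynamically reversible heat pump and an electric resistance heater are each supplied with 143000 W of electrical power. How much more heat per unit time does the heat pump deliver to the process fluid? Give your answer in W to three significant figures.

In absolute terms T_C = 309.65 K and T_H = 335.15 K, so ΔT = 25.50 K.
COP_Carnot = T_H/ΔT = 335.15/25.50 = 13.14.
The heat pump delivers Q̇_H = COP × Ẇ = 1879000 W; the resistance heater delivers Ẇ = 143000 W.
Extra = (COP − 1)·Ẇ = 1736000 W.

1740000 W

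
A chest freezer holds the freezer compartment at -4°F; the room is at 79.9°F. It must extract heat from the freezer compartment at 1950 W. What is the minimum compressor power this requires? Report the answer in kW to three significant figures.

In absolute terms T_C = 253.15 K and T_H = 299.76 K, so ΔT = 46.61 K.
COP_Carnot = T_C/ΔT = 253.15/46.61 = 5.431.
Ẇ_min = Q̇/COP_Carnot = 1950/5.431 = 359.0 W = 0.3590 kW.

0.359 kW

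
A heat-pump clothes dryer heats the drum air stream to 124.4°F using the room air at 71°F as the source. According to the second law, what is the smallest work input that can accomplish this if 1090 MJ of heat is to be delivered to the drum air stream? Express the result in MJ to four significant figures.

99.66 MJ

In absolute terms T_C = 294.82 K and T_H = 324.48 K, so ΔT = 29.67 K.
The reversible limit is COP_HP = T_H/ΔT = 10.94, so W_min = Q_H/COP = Q_H·ΔT/T_H.
W_min = 1090 × 29.67/324.48 = 99.66 MJ.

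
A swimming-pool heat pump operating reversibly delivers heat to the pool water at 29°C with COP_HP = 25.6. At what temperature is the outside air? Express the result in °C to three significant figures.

COP_HP = T_H/(T_H − T_C) gives T_H − T_C = T_H/COP.
With T_H = 302.15 K, T_C = 302.15 × (1 − 1/25.6) = 290.35 K.
Converting, 290.35 K = 17.20°C.

17.2 °C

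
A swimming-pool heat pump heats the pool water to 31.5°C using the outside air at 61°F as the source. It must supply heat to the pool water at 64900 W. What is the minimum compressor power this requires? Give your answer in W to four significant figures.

In absolute terms T_C = 289.26 K and T_H = 304.65 K, so ΔT = 15.39 K.
COP_Carnot = T_H/ΔT = 304.65/15.39 = 19.80.
Ẇ_min = Q̇/COP_Carnot = 64900/19.80 = 3278 W.

3278 W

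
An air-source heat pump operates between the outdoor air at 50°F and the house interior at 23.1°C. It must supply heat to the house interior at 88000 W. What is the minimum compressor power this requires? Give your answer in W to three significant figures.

In absolute terms T_C = 283.15 K and T_H = 296.25 K, so ΔT = 13.10 K.
COP_Carnot = T_H/ΔT = 296.25/13.10 = 22.61.
Ẇ_min = Q̇/COP_Carnot = 88000/22.61 = 3891 W.

3890 W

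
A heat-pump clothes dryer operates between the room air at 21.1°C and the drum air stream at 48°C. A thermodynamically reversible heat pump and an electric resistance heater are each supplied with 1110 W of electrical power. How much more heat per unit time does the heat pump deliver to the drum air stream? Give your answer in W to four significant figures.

In absolute terms T_C = 294.25 K and T_H = 321.15 K, so ΔT = 26.90 K.
COP_Carnot = T_H/ΔT = 321.15/26.90 = 11.94.
The heat pump delivers Q̇_H = COP × Ẇ = 13250 W; the resistance heater delivers Ẇ = 1110 W.
Extra = (COP − 1)·Ẇ = 12140 W.

12140 W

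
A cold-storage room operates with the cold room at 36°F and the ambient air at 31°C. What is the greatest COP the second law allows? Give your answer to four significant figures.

In absolute terms T_C = 275.37 K and T_H = 304.15 K, so ΔT = 28.78 K.
For a reversible cycle, COP_Carnot = T_C/ΔT = 275.37/28.78 = 9.569.

9.569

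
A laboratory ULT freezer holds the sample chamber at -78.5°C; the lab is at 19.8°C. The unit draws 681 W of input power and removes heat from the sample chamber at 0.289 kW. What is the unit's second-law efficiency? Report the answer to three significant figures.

0.214

Converting, Q̇_C = 0.2890 kW = 289.0 W, so COP_actual = Q̇_C/Ẇ = 289.0/681.0 = 0.4244.
In absolute terms T_C = 194.65 K and T_H = 292.95 K, so ΔT = 98.30 K.
COP_Carnot = T_C/ΔT = 194.65/98.30 = 1.980.
η_II = COP_actual/COP_Carnot = 0.4244/1.980 = 0.2143.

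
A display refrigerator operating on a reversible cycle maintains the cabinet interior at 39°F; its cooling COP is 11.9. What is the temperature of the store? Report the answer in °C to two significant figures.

COP_R = T_C/(T_H − T_C) gives T_H − T_C = T_C/COP.
With T_C = 277.04 K, T_H = 277.04 × (1 + 1/11.9) = 300.32 K.
Converting, 300.32 K = 27.17°C.

27 °C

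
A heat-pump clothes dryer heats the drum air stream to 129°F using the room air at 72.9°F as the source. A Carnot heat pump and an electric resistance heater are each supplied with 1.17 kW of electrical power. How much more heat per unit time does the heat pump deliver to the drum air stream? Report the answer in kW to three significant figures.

11.1 kW

In absolute terms T_C = 295.87 K and T_H = 327.04 K, so ΔT = 31.17 K.
COP_Carnot = T_H/ΔT = 327.04/31.17 = 10.49.
The heat pump delivers Q̇_H = COP × Ẇ = 12.28 kW; the resistance heater delivers Ẇ = 1.170 kW.
Extra = (COP − 1)·Ẇ = 11.11 kW.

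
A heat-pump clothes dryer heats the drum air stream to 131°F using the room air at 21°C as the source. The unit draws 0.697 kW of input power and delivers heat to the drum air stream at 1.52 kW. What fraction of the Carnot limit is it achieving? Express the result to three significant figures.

COP_actual = Q̇_H/Ẇ = 1.520/0.6970 = 2.181.
In absolute terms T_C = 294.15 K and T_H = 328.15 K, so ΔT = 34.00 K.
COP_Carnot = T_H/ΔT = 328.15/34.00 = 9.651.
η_II = COP_actual/COP_Carnot = 2.181/9.651 = 0.2260.

0.226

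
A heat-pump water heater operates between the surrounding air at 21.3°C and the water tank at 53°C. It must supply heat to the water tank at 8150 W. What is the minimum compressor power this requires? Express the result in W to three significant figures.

In absolute terms T_C = 294.45 K and T_H = 326.15 K, so ΔT = 31.70 K.
COP_Carnot = T_H/ΔT = 326.15/31.70 = 10.29.
Ẇ_min = Q̇/COP_Carnot = 8150/10.29 = 792.1 W.

792 W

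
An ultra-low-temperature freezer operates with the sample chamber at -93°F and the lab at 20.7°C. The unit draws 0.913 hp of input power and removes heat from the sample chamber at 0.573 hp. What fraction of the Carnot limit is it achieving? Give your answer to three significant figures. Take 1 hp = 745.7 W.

COP_actual = Q̇_C/Ẇ = 0.5730/0.9130 = 0.6276.
In absolute terms T_C = 203.71 K and T_H = 293.85 K, so ΔT = 90.14 K.
COP_Carnot = T_C/ΔT = 203.71/90.14 = 2.260.
η_II = COP_actual/COP_Carnot = 0.6276/2.260 = 0.2777.

0.278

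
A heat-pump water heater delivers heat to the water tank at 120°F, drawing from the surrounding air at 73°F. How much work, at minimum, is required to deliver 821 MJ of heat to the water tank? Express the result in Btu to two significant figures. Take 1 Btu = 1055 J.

In absolute terms T_C = 295.93 K and T_H = 322.04 K, so ΔT = 26.11 K.
The reversible limit is COP_HP = T_H/ΔT = 12.33, so W_min = Q_H/COP = Q_H·ΔT/T_H.
W_min = 821.0 × 26.11/322.04 = 66.57 MJ = 63100 Btu.

63000 Btu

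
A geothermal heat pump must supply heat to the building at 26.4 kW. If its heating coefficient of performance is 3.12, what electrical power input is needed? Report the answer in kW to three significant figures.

Ẇ = Q̇_H/COP_HP = 26.40/3.12 = 8.462 kW.

8.46 kW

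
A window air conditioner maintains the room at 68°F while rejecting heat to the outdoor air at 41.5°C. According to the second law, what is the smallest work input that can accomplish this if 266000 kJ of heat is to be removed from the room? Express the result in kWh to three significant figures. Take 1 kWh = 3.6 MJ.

In absolute terms T_C = 293.15 K and T_H = 314.65 K, so ΔT = 21.50 K.
The reversible limit is COP_R = T_C/ΔT = 13.63, so W_min = Q_C/COP = Q_C·ΔT/T_C.
W_min = 266000 × 21.50/293.15 = 19510 kJ = 5.419 kWh.

5.42 kWh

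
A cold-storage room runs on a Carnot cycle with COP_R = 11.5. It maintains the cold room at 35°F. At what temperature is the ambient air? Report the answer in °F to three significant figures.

COP_R = T_C/(T_H − T_C) gives T_H − T_C = T_C/COP.
With T_C = 274.82 K, T_H = 274.82 × (1 + 1/11.5) = 298.71 K.
Converting, 298.71 K = 78.01°F.

78.0 °F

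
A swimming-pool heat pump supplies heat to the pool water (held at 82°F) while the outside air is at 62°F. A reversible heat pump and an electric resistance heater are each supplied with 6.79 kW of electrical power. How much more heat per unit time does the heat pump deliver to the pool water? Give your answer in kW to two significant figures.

In absolute terms T_C = 289.82 K and T_H = 300.93 K, so ΔT = 11.11 K.
COP_Carnot = T_H/ΔT = 300.93/11.11 = 27.08.
The heat pump delivers Q̇_H = COP × Ẇ = 183.9 kW; the resistance heater delivers Ẇ = 6.790 kW.
Extra = (COP − 1)·Ẇ = 177.1 kW.

180 kW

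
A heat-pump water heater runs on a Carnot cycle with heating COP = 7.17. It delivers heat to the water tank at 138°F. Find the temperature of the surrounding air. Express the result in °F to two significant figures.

55 °F

COP_HP = T_H/(T_H − T_C) gives T_H − T_C = T_H/COP.
With T_H = 332.04 K, T_C = 332.04 × (1 − 1/7.17) = 285.73 K.
Converting, 285.73 K = 54.64°F.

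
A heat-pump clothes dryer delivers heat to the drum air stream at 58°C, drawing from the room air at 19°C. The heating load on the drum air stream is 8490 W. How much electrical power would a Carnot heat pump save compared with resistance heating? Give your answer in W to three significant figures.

7490 W

In absolute terms T_C = 292.15 K and T_H = 331.15 K, so ΔT = 39.00 K.
COP_Carnot = T_H/ΔT = 331.15/39.00 = 8.491.
Resistance heating needs Ẇ_res = Q̇_H = 8490 W; the reversible heat pump needs only Ẇ_hp = Q̇_H/COP = 999.9 W.
Saving = 8490 − 999.9 = 7490 W.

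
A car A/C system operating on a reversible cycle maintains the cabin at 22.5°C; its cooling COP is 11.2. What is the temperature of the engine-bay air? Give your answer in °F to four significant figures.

COP_R = T_C/(T_H − T_C) gives T_H − T_C = T_C/COP.
With T_C = 295.65 K, T_H = 295.65 × (1 + 1/11.2) = 322.05 K.
Converting, 322.05 K = 120.02°F.

120.0 °F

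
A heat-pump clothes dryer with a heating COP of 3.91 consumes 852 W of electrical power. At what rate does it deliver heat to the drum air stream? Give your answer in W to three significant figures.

3330 W

Q̇_H = COP_HP × Ẇ = 3.91 × 852.0 = 3331 W.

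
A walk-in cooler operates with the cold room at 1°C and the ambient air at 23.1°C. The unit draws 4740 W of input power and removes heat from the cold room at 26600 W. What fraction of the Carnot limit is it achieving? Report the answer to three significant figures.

COP_actual = Q̇_C/Ẇ = 26600/4740 = 5.612.
In absolute terms T_C = 274.15 K and T_H = 296.25 K, so ΔT = 22.10 K.
COP_Carnot = T_C/ΔT = 274.15/22.10 = 12.40.
η_II = COP_actual/COP_Carnot = 5.612/12.40 = 0.4524.

0.452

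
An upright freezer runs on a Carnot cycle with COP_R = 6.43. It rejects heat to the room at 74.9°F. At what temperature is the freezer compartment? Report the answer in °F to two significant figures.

3.0 °F

For a Carnot refrigerator COP_R = T_C/(T_H − T_C), so T_C = COP·T_H/(1 + COP).
With T_H = 296.98 K, T_C = 6.43 × 296.98/7.430 = 257.01 K.
Converting, 257.01 K = 2.95°F.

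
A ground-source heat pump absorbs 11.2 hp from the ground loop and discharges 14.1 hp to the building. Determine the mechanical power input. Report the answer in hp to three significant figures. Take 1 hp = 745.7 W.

For a cyclic device the first law requires Q̇_H = Q̇_C + Ẇ.
Ẇ = Q̇_H − Q̇_C = 2.900 hp.

2.90 hp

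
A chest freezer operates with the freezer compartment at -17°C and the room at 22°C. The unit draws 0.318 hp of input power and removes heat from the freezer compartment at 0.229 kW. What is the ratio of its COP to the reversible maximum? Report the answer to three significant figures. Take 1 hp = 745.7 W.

0.147

Converting, Q̇_C = 0.2290 kW = 0.3071 hp, so COP_actual = Q̇_C/Ẇ = 0.3071/0.3180 = 0.9657.
In absolute terms T_C = 256.15 K and T_H = 295.15 K, so ΔT = 39.00 K.
COP_Carnot = T_C/ΔT = 256.15/39.00 = 6.568.
η_II = COP_actual/COP_Carnot = 0.9657/6.568 = 0.1470.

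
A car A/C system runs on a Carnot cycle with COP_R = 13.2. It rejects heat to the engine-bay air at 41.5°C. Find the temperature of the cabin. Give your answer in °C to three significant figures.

19.3 °C

For a Carnot refrigerator COP_R = T_C/(T_H − T_C), so T_C = COP·T_H/(1 + COP).
With T_H = 314.65 K, T_C = 13.2 × 314.65/14.20 = 292.49 K.
Converting, 292.49 K = 19.34°C.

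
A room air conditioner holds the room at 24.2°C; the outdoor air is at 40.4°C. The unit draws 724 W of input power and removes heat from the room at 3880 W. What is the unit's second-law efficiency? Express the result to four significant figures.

COP_actual = Q̇_C/Ẇ = 3880/724.0 = 5.359.
In absolute terms T_C = 297.35 K and T_H = 313.55 K, so ΔT = 16.20 K.
COP_Carnot = T_C/ΔT = 297.35/16.20 = 18.35.
η_II = COP_actual/COP_Carnot = 5.359/18.35 = 0.2920.

0.2920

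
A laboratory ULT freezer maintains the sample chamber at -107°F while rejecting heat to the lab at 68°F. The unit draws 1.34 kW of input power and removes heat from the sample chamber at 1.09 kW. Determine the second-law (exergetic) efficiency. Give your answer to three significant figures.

0.404

COP_actual = Q̇_C/Ẇ = 1.090/1.340 = 0.8134.
In absolute terms T_C = 195.93 K and T_H = 293.15 K, so ΔT = 97.22 K.
COP_Carnot = T_C/ΔT = 195.93/97.22 = 2.015.
η_II = COP_actual/COP_Carnot = 0.8134/2.015 = 0.4036.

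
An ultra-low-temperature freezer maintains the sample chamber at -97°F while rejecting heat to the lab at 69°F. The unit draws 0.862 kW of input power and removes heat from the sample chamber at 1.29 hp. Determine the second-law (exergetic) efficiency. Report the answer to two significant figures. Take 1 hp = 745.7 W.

Converting, Q̇_C = 1.290 hp = 0.9620 kW, so COP_actual = Q̇_C/Ẇ = 0.9620/0.8620 = 1.116.
In absolute terms T_C = 201.48 K and T_H = 293.71 K, so ΔT = 92.22 K.
COP_Carnot = T_C/ΔT = 201.48/92.22 = 2.185.
η_II = COP_actual/COP_Carnot = 1.116/2.185 = 0.5108.

0.51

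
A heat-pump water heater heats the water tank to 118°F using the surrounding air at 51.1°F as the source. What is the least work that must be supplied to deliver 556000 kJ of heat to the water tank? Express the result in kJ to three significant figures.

In absolute terms T_C = 283.76 K and T_H = 320.93 K, so ΔT = 37.17 K.
The reversible limit is COP_HP = T_H/ΔT = 8.635, so W_min = Q_H/COP = Q_H·ΔT/T_H.
W_min = 556000 × 37.17/320.93 = 64390 kJ.

64400 kJ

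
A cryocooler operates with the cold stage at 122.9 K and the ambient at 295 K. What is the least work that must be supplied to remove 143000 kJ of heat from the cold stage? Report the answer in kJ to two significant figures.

200000 kJ

The reservoir spacing is ΔT = 295 − 122.9 = 172.1 K.
The reversible limit is COP_R = T_C/ΔT = 0.7141, so W_min = Q_C/COP = Q_C·ΔT/T_C.
W_min = 143000 × 172.1/122.90 = 200200 kJ.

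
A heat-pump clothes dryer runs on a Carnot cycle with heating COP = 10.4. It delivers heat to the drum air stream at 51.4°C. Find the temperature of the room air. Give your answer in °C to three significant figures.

20.2 °C

COP_HP = T_H/(T_H − T_C) gives T_H − T_C = T_H/COP.
With T_H = 324.55 K, T_C = 324.55 × (1 − 1/10.4) = 293.34 K.
Converting, 293.34 K = 20.19°C.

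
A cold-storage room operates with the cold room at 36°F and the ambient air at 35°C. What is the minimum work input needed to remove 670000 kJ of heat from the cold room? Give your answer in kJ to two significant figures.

80000 kJ

In absolute terms T_C = 275.37 K and T_H = 308.15 K, so ΔT = 32.78 K.
The reversible limit is COP_R = T_C/ΔT = 8.401, so W_min = Q_C/COP = Q_C·ΔT/T_C.
W_min = 670000 × 32.78/275.37 = 79750 kJ.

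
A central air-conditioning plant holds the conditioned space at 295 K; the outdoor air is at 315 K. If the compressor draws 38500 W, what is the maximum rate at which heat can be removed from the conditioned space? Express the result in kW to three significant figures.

568 kW

The reservoir spacing is ΔT = 315 − 295 = 20.00 K.
COP_Carnot = T_C/ΔT = 295.00/20.00 = 14.75.
Q̇_max = COP_Carnot × Ẇ = 14.75 × 38500 W = 567900 W = 567.9 kW.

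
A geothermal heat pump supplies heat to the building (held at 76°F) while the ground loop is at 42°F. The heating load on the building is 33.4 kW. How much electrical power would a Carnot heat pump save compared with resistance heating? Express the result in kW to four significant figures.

In absolute terms T_C = 278.71 K and T_H = 297.59 K, so ΔT = 18.89 K.
COP_Carnot = T_H/ΔT = 297.59/18.89 = 15.76.
Resistance heating needs Ẇ_res = Q̇_H = 33.40 kW; the reversible heat pump needs only Ẇ_hp = Q̇_H/COP = 2.120 kW.
Saving = 33.40 − 2.120 = 31.28 kW.

31.28 kW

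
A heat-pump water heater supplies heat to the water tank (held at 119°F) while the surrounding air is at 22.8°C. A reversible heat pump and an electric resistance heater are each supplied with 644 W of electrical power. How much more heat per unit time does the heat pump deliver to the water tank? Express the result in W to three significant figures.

7460 W

In absolute terms T_C = 295.95 K and T_H = 321.48 K, so ΔT = 25.53 K.
COP_Carnot = T_H/ΔT = 321.48/25.53 = 12.59.
The heat pump delivers Q̇_H = COP × Ẇ = 8108 W; the resistance heater delivers Ẇ = 644.0 W.
Extra = (COP − 1)·Ẇ = 7464 W.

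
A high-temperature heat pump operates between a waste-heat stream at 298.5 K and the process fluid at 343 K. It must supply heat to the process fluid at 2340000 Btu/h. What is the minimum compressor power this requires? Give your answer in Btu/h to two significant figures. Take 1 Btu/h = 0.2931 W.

The reservoir spacing is ΔT = 343 − 298.5 = 44.50 K.
COP_Carnot = T_H/ΔT = 343.00/44.50 = 7.708.
Ẇ_min = Q̇/COP_Carnot = 2340000/7.708 = 303600 Btu/h.

300000 Btu/h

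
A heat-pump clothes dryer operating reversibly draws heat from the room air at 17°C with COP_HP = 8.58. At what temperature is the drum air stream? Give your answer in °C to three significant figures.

COP_HP = T_H/(T_H − T_C) rearranges to T_H = COP·T_C/(COP − 1).
With T_C = 290.15 K, T_H = 8.58 × 290.15/7.580 = 328.43 K.
Converting, 328.43 K = 55.28°C.

55.3 °C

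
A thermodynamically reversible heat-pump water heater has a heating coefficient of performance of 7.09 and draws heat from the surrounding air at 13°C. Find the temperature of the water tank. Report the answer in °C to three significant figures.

60.0 °C

COP_HP = T_H/(T_H − T_C) rearranges to T_H = COP·T_C/(COP − 1).
With T_C = 286.15 K, T_H = 7.09 × 286.15/6.090 = 333.14 K.
Converting, 333.14 K = 59.99°C.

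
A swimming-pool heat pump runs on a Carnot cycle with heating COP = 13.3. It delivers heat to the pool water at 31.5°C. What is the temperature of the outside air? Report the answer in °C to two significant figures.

COP_HP = T_H/(T_H − T_C) gives T_H − T_C = T_H/COP.
With T_H = 304.65 K, T_C = 304.65 × (1 − 1/13.3) = 281.74 K.
Converting, 281.74 K = 8.59°C.

8.6 °C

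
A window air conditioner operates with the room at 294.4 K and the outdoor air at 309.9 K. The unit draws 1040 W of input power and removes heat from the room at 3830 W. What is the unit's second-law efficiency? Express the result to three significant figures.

0.194

COP_actual = Q̇_C/Ẇ = 3830/1040 = 3.683.
The reservoir spacing is ΔT = 309.9 − 294.4 = 15.50 K.
COP_Carnot = T_C/ΔT = 294.40/15.50 = 18.99.
η_II = COP_actual/COP_Carnot = 3.683/18.99 = 0.1939.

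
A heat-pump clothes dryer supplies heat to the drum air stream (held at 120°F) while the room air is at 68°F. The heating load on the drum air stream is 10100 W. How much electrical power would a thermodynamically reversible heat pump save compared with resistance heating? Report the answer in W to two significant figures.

In absolute terms T_C = 293.15 K and T_H = 322.04 K, so ΔT = 28.89 K.
COP_Carnot = T_H/ΔT = 322.04/28.89 = 11.15.
Resistance heating needs Ẇ_res = Q̇_H = 10100 W; the reversible heat pump needs only Ẇ_hp = Q̇_H/COP = 906.0 W.
Saving = 10100 − 906.0 = 9194 W.

9200 W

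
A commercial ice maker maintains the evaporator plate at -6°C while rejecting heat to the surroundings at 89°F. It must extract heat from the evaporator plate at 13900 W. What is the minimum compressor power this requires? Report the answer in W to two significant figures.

In absolute terms T_C = 267.15 K and T_H = 304.82 K, so ΔT = 37.67 K.
COP_Carnot = T_C/ΔT = 267.15/37.67 = 7.092.
Ẇ_min = Q̇/COP_Carnot = 13900/7.092 = 1960 W.

2000 W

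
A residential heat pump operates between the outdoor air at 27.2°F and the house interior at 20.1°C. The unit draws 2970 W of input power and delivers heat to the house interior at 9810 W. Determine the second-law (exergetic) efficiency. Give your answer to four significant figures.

COP_actual = Q̇_H/Ẇ = 9810/2970 = 3.303.
In absolute terms T_C = 270.48 K and T_H = 293.25 K, so ΔT = 22.77 K.
COP_Carnot = T_H/ΔT = 293.25/22.77 = 12.88.
η_II = COP_actual/COP_Carnot = 3.303/12.88 = 0.2564.

0.2564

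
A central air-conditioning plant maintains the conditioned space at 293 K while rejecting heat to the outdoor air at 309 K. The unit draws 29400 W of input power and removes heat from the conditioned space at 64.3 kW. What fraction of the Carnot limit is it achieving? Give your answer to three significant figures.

0.119

Converting, Q̇_C = 64.30 kW = 64300 W, so COP_actual = Q̇_C/Ẇ = 64300/29400 = 2.187.
The reservoir spacing is ΔT = 309 − 293 = 16.00 K.
COP_Carnot = T_C/ΔT = 293.00/16.00 = 18.31.
η_II = COP_actual/COP_Carnot = 2.187/18.31 = 0.1194.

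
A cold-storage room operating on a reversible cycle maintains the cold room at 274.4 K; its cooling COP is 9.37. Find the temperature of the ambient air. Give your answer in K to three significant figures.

COP_R = T_C/(T_H − T_C) gives T_H − T_C = T_C/COP.
With T_C = 274.40 K, T_H = 274.40 × (1 + 1/9.37) = 303.68 K.

304 K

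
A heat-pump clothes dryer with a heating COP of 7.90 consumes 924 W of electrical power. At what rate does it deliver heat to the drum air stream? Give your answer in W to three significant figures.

7300 W

Q̇_H = COP_HP × Ẇ = 7.90 × 924.0 = 7300 W.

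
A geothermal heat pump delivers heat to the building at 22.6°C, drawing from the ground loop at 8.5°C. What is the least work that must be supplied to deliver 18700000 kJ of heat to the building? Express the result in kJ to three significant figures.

In absolute terms T_C = 281.65 K and T_H = 295.75 K, so ΔT = 14.10 K.
The reversible limit is COP_HP = T_H/ΔT = 20.98, so W_min = Q_H/COP = Q_H·ΔT/T_H.
W_min = 18700000 × 14.10/295.75 = 891500 kJ.

892000 kJ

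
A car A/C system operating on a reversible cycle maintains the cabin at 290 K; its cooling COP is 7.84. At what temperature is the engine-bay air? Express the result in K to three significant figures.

COP_R = T_C/(T_H − T_C) gives T_H − T_C = T_C/COP.
With T_C = 290.00 K, T_H = 290.00 × (1 + 1/7.84) = 326.99 K.

327 K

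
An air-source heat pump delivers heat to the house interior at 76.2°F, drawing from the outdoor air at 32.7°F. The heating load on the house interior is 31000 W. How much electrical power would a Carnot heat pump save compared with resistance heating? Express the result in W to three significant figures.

28500 W

In absolute terms T_C = 273.54 K and T_H = 297.71 K, so ΔT = 24.17 K.
COP_Carnot = T_H/ΔT = 297.71/24.17 = 12.32.
Resistance heating needs Ẇ_res = Q̇_H = 31000 W; the reversible heat pump needs only Ẇ_hp = Q̇_H/COP = 2516 W.
Saving = 31000 − 2516 = 28480 W.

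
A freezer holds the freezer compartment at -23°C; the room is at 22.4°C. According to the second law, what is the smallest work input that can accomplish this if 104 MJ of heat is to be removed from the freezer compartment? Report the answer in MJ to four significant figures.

18.88 MJ

In absolute terms T_C = 250.15 K and T_H = 295.55 K, so ΔT = 45.40 K.
The reversible limit is COP_R = T_C/ΔT = 5.510, so W_min = Q_C/COP = Q_C·ΔT/T_C.
W_min = 104.0 × 45.40/250.15 = 18.88 MJ.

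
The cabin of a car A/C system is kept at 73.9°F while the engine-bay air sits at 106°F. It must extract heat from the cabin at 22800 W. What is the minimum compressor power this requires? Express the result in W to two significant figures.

1400 W

In absolute terms T_C = 296.43 K and T_H = 314.26 K, so ΔT = 17.83 K.
COP_Carnot = T_C/ΔT = 296.43/17.83 = 16.62.
Ẇ_min = Q̇/COP_Carnot = 22800/16.62 = 1372 W.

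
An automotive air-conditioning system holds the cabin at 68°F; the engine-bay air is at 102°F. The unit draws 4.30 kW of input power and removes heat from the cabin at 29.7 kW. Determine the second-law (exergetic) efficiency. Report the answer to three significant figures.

COP_actual = Q̇_C/Ẇ = 29.70/4.300 = 6.907.
In absolute terms T_C = 293.15 K and T_H = 312.04 K, so ΔT = 18.89 K.
COP_Carnot = T_C/ΔT = 293.15/18.89 = 15.52.
η_II = COP_actual/COP_Carnot = 6.907/15.52 = 0.4450.

0.445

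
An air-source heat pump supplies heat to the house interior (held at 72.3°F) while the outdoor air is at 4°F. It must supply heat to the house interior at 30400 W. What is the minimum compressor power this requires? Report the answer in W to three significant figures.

3900 W

In absolute terms T_C = 257.59 K and T_H = 295.54 K, so ΔT = 37.94 K.
COP_Carnot = T_H/ΔT = 295.54/37.94 = 7.789.
Ẇ_min = Q̇/COP_Carnot = 30400/7.789 = 3903 W.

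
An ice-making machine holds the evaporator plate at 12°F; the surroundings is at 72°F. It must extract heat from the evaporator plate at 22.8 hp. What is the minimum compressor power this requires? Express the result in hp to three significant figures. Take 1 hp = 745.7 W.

2.90 hp

In absolute terms T_C = 262.04 K and T_H = 295.37 K, so ΔT = 33.33 K.
COP_Carnot = T_C/ΔT = 262.04/33.33 = 7.861.
Ẇ_min = Q̇/COP_Carnot = 22.80/7.861 = 2.900 hp.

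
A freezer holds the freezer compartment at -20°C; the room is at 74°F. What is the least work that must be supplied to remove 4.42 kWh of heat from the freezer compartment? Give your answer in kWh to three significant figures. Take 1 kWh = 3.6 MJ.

0.757 kWh

In absolute terms T_C = 253.15 K and T_H = 296.48 K, so ΔT = 43.33 K.
The reversible limit is COP_R = T_C/ΔT = 5.842, so W_min = Q_C/COP = Q_C·ΔT/T_C.
W_min = 4.420 × 43.33/253.15 = 0.7566 kWh.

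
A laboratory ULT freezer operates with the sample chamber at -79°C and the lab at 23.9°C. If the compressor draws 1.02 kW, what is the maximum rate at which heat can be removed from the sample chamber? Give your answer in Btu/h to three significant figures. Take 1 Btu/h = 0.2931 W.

6570 Btu/h

In absolute terms T_C = 194.15 K and T_H = 297.05 K, so ΔT = 102.9 K.
COP_Carnot = T_C/ΔT = 194.15/102.9 = 1.887.
Q̇_max = COP_Carnot × Ẇ = 1.887 × 1.020 kW = 1.925 kW = 6566 Btu/h.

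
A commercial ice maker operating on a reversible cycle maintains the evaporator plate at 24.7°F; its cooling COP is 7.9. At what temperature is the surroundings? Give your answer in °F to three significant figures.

86.0 °F

COP_R = T_C/(T_H − T_C) gives T_H − T_C = T_C/COP.
With T_C = 269.09 K, T_H = 269.09 × (1 + 1/7.9) = 303.16 K.
Converting, 303.16 K = 86.01°F.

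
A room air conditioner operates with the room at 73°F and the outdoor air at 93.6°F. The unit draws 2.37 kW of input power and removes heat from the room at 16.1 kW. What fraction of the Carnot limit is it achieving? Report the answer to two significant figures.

COP_actual = Q̇_C/Ẇ = 16.10/2.370 = 6.793.
In absolute terms T_C = 295.93 K and T_H = 307.37 K, so ΔT = 11.44 K.
COP_Carnot = T_C/ΔT = 295.93/11.44 = 25.86.
η_II = COP_actual/COP_Carnot = 6.793/25.86 = 0.2627.

0.26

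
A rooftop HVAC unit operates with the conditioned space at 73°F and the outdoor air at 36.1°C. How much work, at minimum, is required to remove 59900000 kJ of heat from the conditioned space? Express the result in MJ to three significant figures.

2700 MJ

In absolute terms T_C = 295.93 K and T_H = 309.25 K, so ΔT = 13.32 K.
The reversible limit is COP_R = T_C/ΔT = 22.21, so W_min = Q_C/COP = Q_C·ΔT/T_C.
W_min = 59900000 × 13.32/295.93 = 2697000 kJ = 2697 MJ.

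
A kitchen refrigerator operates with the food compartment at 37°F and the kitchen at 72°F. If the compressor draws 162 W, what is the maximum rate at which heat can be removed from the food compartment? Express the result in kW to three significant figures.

In absolute terms T_C = 275.93 K and T_H = 295.37 K, so ΔT = 19.44 K.
COP_Carnot = T_C/ΔT = 275.93/19.44 = 14.19.
Q̇_max = COP_Carnot × Ẇ = 14.19 × 162.0 W = 2299 W = 2.299 kW.

2.30 kW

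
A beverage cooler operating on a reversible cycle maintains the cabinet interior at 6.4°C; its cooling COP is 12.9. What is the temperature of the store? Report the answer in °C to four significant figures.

COP_R = T_C/(T_H − T_C) gives T_H − T_C = T_C/COP.
With T_C = 279.55 K, T_H = 279.55 × (1 + 1/12.9) = 301.22 K.
Converting, 301.22 K = 28.07°C.

28.07 °C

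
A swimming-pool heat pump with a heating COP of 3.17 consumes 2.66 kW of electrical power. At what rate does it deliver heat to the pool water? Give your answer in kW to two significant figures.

Q̇_H = COP_HP × Ẇ = 3.17 × 2.660 = 8.432 kW.

8.4 kW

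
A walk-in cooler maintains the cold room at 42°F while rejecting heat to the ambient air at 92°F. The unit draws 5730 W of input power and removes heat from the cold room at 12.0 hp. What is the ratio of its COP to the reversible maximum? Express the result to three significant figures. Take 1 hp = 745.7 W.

0.156

Converting, Q̇_C = 12.00 hp = 8948 W, so COP_actual = Q̇_C/Ẇ = 8948/5730 = 1.562.
In absolute terms T_C = 278.71 K and T_H = 306.48 K, so ΔT = 27.78 K.
COP_Carnot = T_C/ΔT = 278.71/27.78 = 10.03.
η_II = COP_actual/COP_Carnot = 1.562/10.03 = 0.1556.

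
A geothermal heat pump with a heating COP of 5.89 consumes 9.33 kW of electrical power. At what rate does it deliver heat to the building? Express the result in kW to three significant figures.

55.0 kW

Q̇_H = COP_HP × Ẇ = 5.89 × 9.330 = 54.95 kW.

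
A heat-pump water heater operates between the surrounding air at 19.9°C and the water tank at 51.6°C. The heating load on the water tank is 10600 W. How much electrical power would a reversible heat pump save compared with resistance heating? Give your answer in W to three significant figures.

9570 W

In absolute terms T_C = 293.05 K and T_H = 324.75 K, so ΔT = 31.70 K.
COP_Carnot = T_H/ΔT = 324.75/31.70 = 10.24.
Resistance heating needs Ẇ_res = Q̇_H = 10600 W; the reversible heat pump needs only Ẇ_hp = Q̇_H/COP = 1035 W.
Saving = 10600 − 1035 = 9565 W.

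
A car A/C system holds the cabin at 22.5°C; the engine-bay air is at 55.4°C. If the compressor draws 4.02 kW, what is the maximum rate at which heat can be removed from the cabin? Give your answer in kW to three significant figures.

In absolute terms T_C = 295.65 K and T_H = 328.55 K, so ΔT = 32.90 K.
COP_Carnot = T_C/ΔT = 295.65/32.90 = 8.986.
Q̇_max = COP_Carnot × Ẇ = 8.986 × 4.020 kW = 36.13 kW.

36.1 kW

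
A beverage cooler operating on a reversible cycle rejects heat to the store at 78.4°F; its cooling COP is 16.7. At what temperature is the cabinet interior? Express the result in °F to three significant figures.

48.0 °F

For a Carnot refrigerator COP_R = T_C/(T_H − T_C), so T_C = COP·T_H/(1 + COP).
With T_H = 298.93 K, T_C = 16.7 × 298.93/17.70 = 282.04 K.
Converting, 282.04 K = 48.00°F.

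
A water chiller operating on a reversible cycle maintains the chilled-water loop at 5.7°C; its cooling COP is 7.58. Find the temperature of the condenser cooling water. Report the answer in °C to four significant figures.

COP_R = T_C/(T_H − T_C) gives T_H − T_C = T_C/COP.
With T_C = 278.85 K, T_H = 278.85 × (1 + 1/7.58) = 315.64 K.
Converting, 315.64 K = 42.49°C.

42.49 °C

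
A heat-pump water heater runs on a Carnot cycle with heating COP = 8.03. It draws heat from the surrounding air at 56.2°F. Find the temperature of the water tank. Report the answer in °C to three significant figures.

54.2 °C

COP_HP = T_H/(T_H − T_C) rearranges to T_H = COP·T_C/(COP − 1).
With T_C = 286.59 K, T_H = 8.03 × 286.59/7.030 = 327.36 K.
Converting, 327.36 K = 54.21°C.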